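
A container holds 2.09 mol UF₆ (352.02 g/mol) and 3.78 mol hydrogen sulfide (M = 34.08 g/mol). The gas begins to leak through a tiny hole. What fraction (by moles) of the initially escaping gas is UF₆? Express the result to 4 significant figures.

0.1468

The effusion rate of species i is ∝ p_i/√M_i ∝ n_i/√M_i.
So x_UF₆ in the escaping gas = (n_UF₆/√M_UF₆) / Σ(n_i/√M_i)
= (2.09/√352.02) / (2.09/√352.02 + 3.78/√34.08) = 0.1114/(0.1114 + 0.6475) = 0.1468.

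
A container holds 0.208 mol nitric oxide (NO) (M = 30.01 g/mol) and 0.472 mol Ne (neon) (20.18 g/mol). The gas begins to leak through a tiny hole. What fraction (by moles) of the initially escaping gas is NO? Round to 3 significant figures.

0.265

Effusion rate of each component ∝ n_i/√M_i (partial pressure × 1/√M).
Mole fraction of NO in the effusate = (n_NO/√M_NO) / (n_NO/√M_NO + n_Ne/√M_Ne)
= (0.208/√30.01) / (0.208/√30.01 + 0.472/√20.18) = 0.03797/(0.03797 + 0.1051) = 0.265.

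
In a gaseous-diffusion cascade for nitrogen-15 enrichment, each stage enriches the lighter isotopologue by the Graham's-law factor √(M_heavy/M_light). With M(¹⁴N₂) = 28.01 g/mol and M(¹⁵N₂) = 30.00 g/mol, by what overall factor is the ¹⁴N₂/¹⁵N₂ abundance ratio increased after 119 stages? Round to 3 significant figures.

After 119 stages the ratio has grown by (√(30.00/28.01))^119 = (30.00/28.01)^(119/2).
= 1.07105^(119/2) = 59.4.

59.4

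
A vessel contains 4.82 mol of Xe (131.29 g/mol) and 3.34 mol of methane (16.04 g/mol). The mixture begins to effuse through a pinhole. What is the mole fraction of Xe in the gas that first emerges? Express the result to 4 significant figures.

0.3353

Effusion rate of each component ∝ n_i/√M_i (partial pressure × 1/√M).
Mole fraction of Xe in the effusate = (n_Xe/√M_Xe) / (n_Xe/√M_Xe + n_CH₄/√M_CH₄)
= (4.82/√131.29) / (4.82/√131.29 + 3.34/√16.04) = 0.4207/(0.4207 + 0.8340) = 0.3353.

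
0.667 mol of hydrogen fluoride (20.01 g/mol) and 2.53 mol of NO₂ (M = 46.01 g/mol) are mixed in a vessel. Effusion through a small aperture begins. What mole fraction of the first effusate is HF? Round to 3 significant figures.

Effusion rate of each component ∝ n_i/√M_i (partial pressure × 1/√M).
So x_HF in the escaping gas = (n_HF/√M_HF) / Σ(n_i/√M_i)
= (0.667/√20.01) / (0.667/√20.01 + 2.53/√46.01) = 0.1491/(0.1491 + 0.3730) = 0.286.

0.286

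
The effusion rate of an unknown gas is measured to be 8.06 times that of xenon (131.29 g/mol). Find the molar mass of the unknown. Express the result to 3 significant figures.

Since effusion rate ∝ 1/√M, rate_X/rate_Xe = √(M_Xe/M_X).
8.06 = √(131.29/M_X)
M_X = 131.29 / 8.06² = 131.29 / 64.96 = 2.02 g/mol

2.02 g/mol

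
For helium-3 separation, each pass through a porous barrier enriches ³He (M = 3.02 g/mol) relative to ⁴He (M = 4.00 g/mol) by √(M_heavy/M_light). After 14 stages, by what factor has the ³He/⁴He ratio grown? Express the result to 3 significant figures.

7.15

Each stage multiplies the ratio by α = √(4.00/3.02), so after 14 stages the overall factor is α^14 = (4.00/3.02)^(14/2).
= 1.32450^7 = 7.15.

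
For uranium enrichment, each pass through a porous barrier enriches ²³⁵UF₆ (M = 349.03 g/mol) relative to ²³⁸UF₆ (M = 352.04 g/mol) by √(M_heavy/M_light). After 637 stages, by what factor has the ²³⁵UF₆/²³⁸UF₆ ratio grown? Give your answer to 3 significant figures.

15.4

The single-stage factor is √(M_heavy/M_light), so 637 stages give [√(352.04/349.03)]^637 = (352.04/349.03)^(637/2).
= 1.00862^(637/2) = 15.4.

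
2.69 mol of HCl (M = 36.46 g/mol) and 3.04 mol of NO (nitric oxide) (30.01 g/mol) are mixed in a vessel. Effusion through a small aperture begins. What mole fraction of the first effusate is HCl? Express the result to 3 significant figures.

The effusion rate of species i is ∝ p_i/√M_i ∝ n_i/√M_i.
x_HCl(eff) = (n_HCl/√M_HCl) / (n_HCl/√M_HCl + n_NO/√M_NO)
= (2.69/√36.46) / (2.69/√36.46 + 3.04/√30.01) = 0.4455/(0.4455 + 0.5549) = 0.445.

0.445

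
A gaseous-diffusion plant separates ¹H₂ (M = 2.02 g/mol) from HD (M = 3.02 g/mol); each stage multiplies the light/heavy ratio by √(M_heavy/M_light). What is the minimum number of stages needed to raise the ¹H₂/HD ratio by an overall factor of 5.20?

9

Single-stage factor α = √(3.02/2.02), so ln α = ½ ln(1.49505) = 0.2011.
Need α^N ≥ 5.20 ⇒ N ≥ ln(5.20) / ln α = 1.649 / 0.2011 = 8.20.
Rounding up, N = 9 stages.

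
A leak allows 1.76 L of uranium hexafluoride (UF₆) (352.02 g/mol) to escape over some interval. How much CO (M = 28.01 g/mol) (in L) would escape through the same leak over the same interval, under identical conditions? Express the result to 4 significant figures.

Using Graham's law: rate_CO/rate_UF₆ = √(M_UF₆/M_CO) = √(352.02/28.01) = √12.57 = 3.545.
So the volume for CO is 1.76 × 3.545 = 6.239 L.

6.239 L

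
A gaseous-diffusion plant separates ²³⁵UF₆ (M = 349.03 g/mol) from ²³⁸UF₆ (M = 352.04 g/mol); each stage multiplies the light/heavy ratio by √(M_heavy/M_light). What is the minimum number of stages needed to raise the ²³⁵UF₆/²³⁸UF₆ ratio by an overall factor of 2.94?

252

Per stage α = (352.04/349.03)^(1/2) = 1.00862^0.5, giving ln α = 0.004293.
Need α^N ≥ 2.94 ⇒ N ≥ ln(2.94) / ln α = 1.078 / 0.004293 = 251.17.
So at least 252 stages are needed.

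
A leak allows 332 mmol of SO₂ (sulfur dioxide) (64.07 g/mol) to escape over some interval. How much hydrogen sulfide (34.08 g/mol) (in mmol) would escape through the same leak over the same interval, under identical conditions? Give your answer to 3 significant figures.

Since effusion rate ∝ 1/√M, rate_H₂S/rate_SO₂ = √(M_SO₂/M_H₂S) = √(64.07/34.08) = √1.880 = 1.371.
So the amount for H₂S is 332 × 1.371 = 455 mmol.

455 mmol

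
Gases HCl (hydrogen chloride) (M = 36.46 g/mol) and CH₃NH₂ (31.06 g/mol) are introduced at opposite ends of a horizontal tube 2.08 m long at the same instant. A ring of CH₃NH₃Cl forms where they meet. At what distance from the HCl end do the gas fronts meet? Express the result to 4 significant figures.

0.9983 m

Distances travelled in equal time are proportional to diffusion rates, so d_HCl/d_CH₃NH₂ = √(M_CH₃NH₂/M_HCl) = √(31.06/36.46) = 0.9230.
With d_HCl + d_CH₃NH₂ = 2.08 m, d_CH₃NH₂ = 2.08/(1 + 0.9230) = 1.082 m.
d_HCl = 2.08 − 1.082 = 0.9983 m.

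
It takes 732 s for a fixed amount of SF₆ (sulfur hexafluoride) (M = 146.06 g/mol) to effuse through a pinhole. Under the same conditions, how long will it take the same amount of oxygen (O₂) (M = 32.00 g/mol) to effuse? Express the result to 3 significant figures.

Since effusion rate ∝ 1/√M, t_O₂/t_SF₆ = √(M_O₂/M_SF₆) = √(32.00/146.06) = √0.2191 = 0.4681.
So the time for O₂ is 732 × 0.4681 = 343 s.

343 s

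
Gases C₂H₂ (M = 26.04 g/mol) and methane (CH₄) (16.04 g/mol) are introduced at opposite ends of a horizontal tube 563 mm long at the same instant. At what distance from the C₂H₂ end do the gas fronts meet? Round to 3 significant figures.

248 mm

Distances travelled in equal time are proportional to diffusion rates, so d_C₂H₂/d_CH₄ = √(M_CH₄/M_C₂H₂) = √(16.04/26.04) = 0.7848.
With d_C₂H₂ + d_CH₄ = 563 mm, d_CH₄ = 563/(1 + 0.7848) = 315.4 mm.
d_C₂H₂ = 563 − 315.4 = 248 mm.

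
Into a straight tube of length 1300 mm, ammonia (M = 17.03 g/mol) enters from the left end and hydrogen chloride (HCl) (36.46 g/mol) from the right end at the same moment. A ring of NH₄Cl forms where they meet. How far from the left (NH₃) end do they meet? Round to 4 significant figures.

772.2 mm

The fronts meet when d_NH₃ + d_HCl = L with d_NH₃/d_HCl = √(M_HCl/M_NH₃) (Graham's law). Here √(M_HCl/M_NH₃) = √(36.46/17.03) = 1.463.
With d_NH₃ + d_HCl = 1300 mm, d_HCl = 1300/(1 + 1.463) = 527.8 mm.
d_NH₃ = 1300 − 527.8 = 772.2 mm.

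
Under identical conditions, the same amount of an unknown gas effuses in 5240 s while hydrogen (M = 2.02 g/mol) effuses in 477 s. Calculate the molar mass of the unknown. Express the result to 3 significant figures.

By Graham's law, t_X/t_H₂ = √(M_X/M_H₂).
5240/477 = 10.99 = √(M_X/2.02)
M_X = 2.02 × 10.99² = 2.02 × 120.7 = 244 g/mol

244 g/mol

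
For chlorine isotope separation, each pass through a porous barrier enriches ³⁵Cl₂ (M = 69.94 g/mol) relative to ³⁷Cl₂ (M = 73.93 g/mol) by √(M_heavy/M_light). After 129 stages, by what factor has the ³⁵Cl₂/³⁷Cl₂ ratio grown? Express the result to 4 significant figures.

35.82

The single-stage factor is √(M_heavy/M_light), so 129 stages give [√(73.93/69.94)]^129 = (73.93/69.94)^(129/2).
= 1.05705^(129/2) = 35.82.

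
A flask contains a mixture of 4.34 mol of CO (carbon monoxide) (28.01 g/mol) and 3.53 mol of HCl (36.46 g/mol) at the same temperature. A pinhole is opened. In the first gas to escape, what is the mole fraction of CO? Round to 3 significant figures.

The effusion rate of species i is ∝ p_i/√M_i ∝ n_i/√M_i.
x_CO(eff) = (n_CO/√M_CO) / (n_CO/√M_CO + n_HCl/√M_HCl)
= (4.34/√28.01) / (4.34/√28.01 + 3.53/√36.46) = 0.8200/(0.8200 + 0.5846) = 0.584.

0.584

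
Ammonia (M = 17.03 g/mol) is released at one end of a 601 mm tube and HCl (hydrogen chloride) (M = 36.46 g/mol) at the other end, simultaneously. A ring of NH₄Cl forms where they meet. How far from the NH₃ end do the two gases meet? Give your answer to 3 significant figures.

Graham's law gives d_NH₃/d_HCl = rate_NH₃/rate_HCl = √(M_HCl/M_NH₃) = √(36.46/17.03) = 1.463.
With d_NH₃ + d_HCl = 601 mm, d_HCl = 601/(1 + 1.463) = 244.0 mm.
d_NH₃ = 601 − 244.0 = 357 mm.

357 mm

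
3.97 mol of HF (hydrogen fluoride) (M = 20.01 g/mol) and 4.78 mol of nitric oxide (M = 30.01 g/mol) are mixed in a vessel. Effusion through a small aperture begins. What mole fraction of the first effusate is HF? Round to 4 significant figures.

The effusion rate of species i is ∝ p_i/√M_i ∝ n_i/√M_i.
So x_HF in the escaping gas = (n_HF/√M_HF) / Σ(n_i/√M_i)
= (3.97/√20.01) / (3.97/√20.01 + 4.78/√30.01) = 0.8875/(0.8875 + 0.8726) = 0.5042.

0.5042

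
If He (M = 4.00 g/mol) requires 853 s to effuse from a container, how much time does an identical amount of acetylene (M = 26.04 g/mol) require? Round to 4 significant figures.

From Graham's law, t_C₂H₂/t_He = √(M_C₂H₂/M_He) = √(26.04/4.00) = √6.510 = 2.551.
So the time for C₂H₂ is 853 × 2.551 = 2176 s.

2176 s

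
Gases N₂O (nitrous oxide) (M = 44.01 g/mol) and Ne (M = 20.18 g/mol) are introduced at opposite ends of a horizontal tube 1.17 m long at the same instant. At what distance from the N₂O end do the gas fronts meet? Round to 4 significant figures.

0.4724 m

Graham's law gives d_N₂O/d_Ne = rate_N₂O/rate_Ne = √(M_Ne/M_N₂O) = √(20.18/44.01) = 0.6772.
With d_N₂O + d_Ne = 1.17 m, d_Ne = 1.17/(1 + 0.6772) = 0.6976 m.
d_N₂O = 1.17 − 0.6976 = 0.4724 m.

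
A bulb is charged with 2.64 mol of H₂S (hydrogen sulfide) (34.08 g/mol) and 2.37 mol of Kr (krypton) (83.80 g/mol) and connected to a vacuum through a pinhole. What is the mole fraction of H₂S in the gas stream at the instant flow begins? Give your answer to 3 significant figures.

Each component's effusion rate ∝ (its partial pressure)·(1/√M) ∝ n_i/√M_i.
x_H₂S(eff) = (n_H₂S/√M_H₂S) / (n_H₂S/√M_H₂S + n_Kr/√M_Kr)
= (2.64/√34.08) / (2.64/√34.08 + 2.37/√83.80) = 0.4522/(0.4522 + 0.2589) = 0.636.

0.636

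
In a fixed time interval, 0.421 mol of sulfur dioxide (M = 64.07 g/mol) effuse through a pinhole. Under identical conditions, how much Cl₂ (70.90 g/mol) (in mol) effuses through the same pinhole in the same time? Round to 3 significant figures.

0.400 mol

Using Graham's law: rate_Cl₂/rate_SO₂ = √(M_SO₂/M_Cl₂) = √(64.07/70.90) = √0.9037 = 0.9506.
So the amount for Cl₂ is 0.421 × 0.9506 = 0.400 mol.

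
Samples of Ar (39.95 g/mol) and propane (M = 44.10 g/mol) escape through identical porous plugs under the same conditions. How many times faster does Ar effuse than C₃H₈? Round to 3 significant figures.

By Graham's law, rate_Ar/rate_C₃H₈ = √(M_C₃H₈/M_Ar) = √(44.10/39.95) = √1.104 = 1.05.

1.05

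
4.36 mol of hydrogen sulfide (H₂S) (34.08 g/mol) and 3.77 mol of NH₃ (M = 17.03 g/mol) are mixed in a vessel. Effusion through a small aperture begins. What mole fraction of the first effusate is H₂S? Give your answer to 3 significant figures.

0.450

The effusion rate of species i is ∝ p_i/√M_i ∝ n_i/√M_i.
x_H₂S(eff) = (n_H₂S/√M_H₂S) / (n_H₂S/√M_H₂S + n_NH₃/√M_NH₃)
= (4.36/√34.08) / (4.36/√34.08 + 3.77/√17.03) = 0.7469/(0.7469 + 0.9136) = 0.450.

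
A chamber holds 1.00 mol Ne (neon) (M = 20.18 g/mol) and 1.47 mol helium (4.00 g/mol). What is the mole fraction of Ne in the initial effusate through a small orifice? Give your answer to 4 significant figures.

0.2325

Rate_i ∝ x_i/√M_i (Graham's law weighted by mole fraction), so the effusate composition follows n_i/√M_i.
Mole fraction of Ne in the effusate = (n_Ne/√M_Ne) / (n_Ne/√M_Ne + n_He/√M_He)
= (1.00/√20.18) / (1.00/√20.18 + 1.47/√4.00) = 0.2226/(0.2226 + 0.7350) = 0.2325.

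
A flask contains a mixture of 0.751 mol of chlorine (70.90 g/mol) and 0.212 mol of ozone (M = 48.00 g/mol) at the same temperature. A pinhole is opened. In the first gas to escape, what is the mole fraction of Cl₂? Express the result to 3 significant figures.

0.745

Rate_i ∝ x_i/√M_i (Graham's law weighted by mole fraction), so the effusate composition follows n_i/√M_i.
Mole fraction of Cl₂ in the effusate = (n_Cl₂/√M_Cl₂) / (n_Cl₂/√M_Cl₂ + n_O₃/√M_O₃)
= (0.751/√70.90) / (0.751/√70.90 + 0.212/√48.00) = 0.08919/(0.08919 + 0.03060) = 0.745.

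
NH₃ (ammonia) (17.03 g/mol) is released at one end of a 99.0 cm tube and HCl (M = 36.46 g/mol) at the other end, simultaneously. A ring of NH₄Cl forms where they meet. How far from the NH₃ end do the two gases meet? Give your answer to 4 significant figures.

58.81 cm

Graham's law gives d_NH₃/d_HCl = rate_NH₃/rate_HCl = √(M_HCl/M_NH₃) = √(36.46/17.03) = 1.463.
With d_NH₃ + d_HCl = 99.0 cm, d_HCl = 99.0/(1 + 1.463) = 40.19 cm.
d_NH₃ = 99.0 − 40.19 = 58.81 cm.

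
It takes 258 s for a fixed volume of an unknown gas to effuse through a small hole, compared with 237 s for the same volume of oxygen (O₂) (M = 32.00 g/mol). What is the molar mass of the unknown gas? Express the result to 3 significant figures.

By Graham's law, t_X/t_O₂ = √(M_X/M_O₂).
258/237 = 1.089 = √(M_X/32.00)
M_X = 32.00 × 1.089² = 32.00 × 1.185 = 37.9 g/mol

37.9 g/mol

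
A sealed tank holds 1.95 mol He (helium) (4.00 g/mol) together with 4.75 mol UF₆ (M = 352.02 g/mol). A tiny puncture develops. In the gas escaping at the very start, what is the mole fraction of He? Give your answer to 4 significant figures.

Effusion rate of each component ∝ n_i/√M_i (partial pressure × 1/√M).
Mole fraction of He in the effusate = (n_He/√M_He) / (n_He/√M_He + n_UF₆/√M_UF₆)
= (1.95/√4.00) / (1.95/√4.00 + 4.75/√352.02) = 0.9750/(0.9750 + 0.2532) = 0.7939.

0.7939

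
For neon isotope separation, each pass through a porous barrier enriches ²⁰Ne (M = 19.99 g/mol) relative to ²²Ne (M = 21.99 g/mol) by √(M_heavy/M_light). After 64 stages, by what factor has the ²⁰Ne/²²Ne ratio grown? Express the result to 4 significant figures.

21.14

The single-stage factor is √(M_heavy/M_light), so 64 stages give [√(21.99/19.99)]^64 = (21.99/19.99)^(64/2).
= 1.10005^32 = 21.14.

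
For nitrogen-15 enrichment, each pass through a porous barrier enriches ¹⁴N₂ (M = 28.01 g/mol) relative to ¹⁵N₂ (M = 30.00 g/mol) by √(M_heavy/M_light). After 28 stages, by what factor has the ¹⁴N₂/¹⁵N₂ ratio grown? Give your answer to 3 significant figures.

2.61

After 28 stages the ratio has grown by (√(30.00/28.01))^28 = (30.00/28.01)^(28/2).
= 1.07105^14 = 2.61.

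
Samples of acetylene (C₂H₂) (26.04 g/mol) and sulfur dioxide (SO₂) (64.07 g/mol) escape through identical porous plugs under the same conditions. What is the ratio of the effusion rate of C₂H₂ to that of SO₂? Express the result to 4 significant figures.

Using Graham's law: rate_C₂H₂/rate_SO₂ = √(M_SO₂/M_C₂H₂) = √(64.07/26.04) = √2.460 = 1.569.

1.569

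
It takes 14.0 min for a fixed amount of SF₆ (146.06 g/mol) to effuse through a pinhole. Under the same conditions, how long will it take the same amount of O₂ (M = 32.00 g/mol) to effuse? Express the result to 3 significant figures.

6.55 min

Graham's law gives t_O₂/t_SF₆ = √(M_O₂/M_SF₆) = √(32.00/146.06) = √0.2191 = 0.4681.
So the time for O₂ is 14.0 × 0.4681 = 6.55 min.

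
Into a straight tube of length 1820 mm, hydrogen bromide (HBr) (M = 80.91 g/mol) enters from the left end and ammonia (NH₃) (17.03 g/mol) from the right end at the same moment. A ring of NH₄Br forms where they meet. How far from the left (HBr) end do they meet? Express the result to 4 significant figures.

Distances travelled in equal time are proportional to diffusion rates, so d_HBr/d_NH₃ = √(M_NH₃/M_HBr) = √(17.03/80.91) = 0.4588.
With d_HBr + d_NH₃ = 1820 mm, d_NH₃ = 1820/(1 + 0.4588) = 1248 mm.
d_HBr = 1820 − 1248 = 572.4 mm.

572.4 mm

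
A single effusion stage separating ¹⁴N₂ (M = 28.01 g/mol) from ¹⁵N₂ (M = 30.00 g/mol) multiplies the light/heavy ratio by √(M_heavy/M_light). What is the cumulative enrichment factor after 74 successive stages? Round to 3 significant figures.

12.7

Each stage multiplies the ratio by α = √(30.00/28.01), so after 74 stages the overall factor is α^74 = (30.00/28.01)^(74/2).
= 1.07105^37 = 12.7.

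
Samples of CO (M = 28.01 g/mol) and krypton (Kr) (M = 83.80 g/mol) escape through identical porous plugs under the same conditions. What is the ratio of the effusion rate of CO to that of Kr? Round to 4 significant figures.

1.730

Since effusion rate ∝ 1/√M, rate_CO/rate_Kr = √(M_Kr/M_CO) = √(83.80/28.01) = √2.992 = 1.730.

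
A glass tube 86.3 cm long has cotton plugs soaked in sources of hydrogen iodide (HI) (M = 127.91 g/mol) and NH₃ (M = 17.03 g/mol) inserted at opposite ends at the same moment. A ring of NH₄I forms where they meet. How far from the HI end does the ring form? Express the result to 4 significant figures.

In equal time, each gas travels a distance ∝ its rate ∝ 1/√M, so d_HI/d_NH₃ = √(M_NH₃/M_HI) = √(17.03/127.91) = 0.3649.
With d_HI + d_NH₃ = 86.3 cm, d_NH₃ = 86.3/(1 + 0.3649) = 63.23 cm.
d_HI = 86.3 − 63.23 = 23.07 cm.

23.07 cm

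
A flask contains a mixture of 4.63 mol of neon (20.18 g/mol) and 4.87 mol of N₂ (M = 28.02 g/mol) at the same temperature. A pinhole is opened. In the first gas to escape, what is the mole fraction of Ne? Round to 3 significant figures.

0.528

Rate_i ∝ x_i/√M_i (Graham's law weighted by mole fraction), so the effusate composition follows n_i/√M_i.
So x_Ne in the escaping gas = (n_Ne/√M_Ne) / Σ(n_i/√M_i)
= (4.63/√20.18) / (4.63/√20.18 + 4.87/√28.02) = 1.031/(1.031 + 0.9200) = 0.528.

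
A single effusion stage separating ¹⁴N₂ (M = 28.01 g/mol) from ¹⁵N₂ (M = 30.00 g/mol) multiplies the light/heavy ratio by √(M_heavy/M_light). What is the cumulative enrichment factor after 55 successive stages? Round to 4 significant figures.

The single-stage factor is √(M_heavy/M_light), so 55 stages give [√(30.00/28.01)]^55 = (30.00/28.01)^(55/2).
= 1.07105^(55/2) = 6.603.

6.603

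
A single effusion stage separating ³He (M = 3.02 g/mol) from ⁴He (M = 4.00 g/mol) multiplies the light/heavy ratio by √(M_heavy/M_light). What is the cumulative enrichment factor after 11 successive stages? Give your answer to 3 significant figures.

4.69

Overall factor = α^11 with α = √(4.00/3.02), i.e. (4.00/3.02)^(11/2).
= 1.32450^(11/2) = 4.69.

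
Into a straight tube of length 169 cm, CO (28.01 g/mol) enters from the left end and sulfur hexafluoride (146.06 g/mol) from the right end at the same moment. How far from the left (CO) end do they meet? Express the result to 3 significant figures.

Distances travelled in equal time are proportional to diffusion rates, so d_CO/d_SF₆ = √(M_SF₆/M_CO) = √(146.06/28.01) = 2.284.
With d_CO + d_SF₆ = 169 cm, d_SF₆ = 169/(1 + 2.284) = 51.47 cm.
d_CO = 169 − 51.47 = 118 cm.

118 cm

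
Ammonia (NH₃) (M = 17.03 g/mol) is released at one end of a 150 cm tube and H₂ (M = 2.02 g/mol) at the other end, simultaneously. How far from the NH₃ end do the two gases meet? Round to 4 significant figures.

Graham's law gives d_NH₃/d_H₂ = rate_NH₃/rate_H₂ = √(M_H₂/M_NH₃) = √(2.02/17.03) = 0.3444.
With d_NH₃ + d_H₂ = 150 cm, d_H₂ = 150/(1 + 0.3444) = 111.6 cm.
d_NH₃ = 150 − 111.6 = 38.43 cm.

38.43 cm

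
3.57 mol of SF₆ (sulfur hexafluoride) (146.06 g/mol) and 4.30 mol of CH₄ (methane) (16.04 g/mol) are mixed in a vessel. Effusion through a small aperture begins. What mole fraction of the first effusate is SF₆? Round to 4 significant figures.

Each component's effusion rate ∝ (its partial pressure)·(1/√M) ∝ n_i/√M_i.
x_SF₆(eff) = (n_SF₆/√M_SF₆) / (n_SF₆/√M_SF₆ + n_CH₄/√M_CH₄)
= (3.57/√146.06) / (3.57/√146.06 + 4.30/√16.04) = 0.2954/(0.2954 + 1.074) = 0.2158.

0.2158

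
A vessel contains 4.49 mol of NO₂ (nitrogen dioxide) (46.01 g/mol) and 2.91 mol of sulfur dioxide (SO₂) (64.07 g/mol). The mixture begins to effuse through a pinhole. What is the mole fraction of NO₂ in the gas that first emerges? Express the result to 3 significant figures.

Rate_i ∝ x_i/√M_i (Graham's law weighted by mole fraction), so the effusate composition follows n_i/√M_i.
Mole fraction of NO₂ in the effusate = (n_NO₂/√M_NO₂) / (n_NO₂/√M_NO₂ + n_SO₂/√M_SO₂)
= (4.49/√46.01) / (4.49/√46.01 + 2.91/√64.07) = 0.6619/(0.6619 + 0.3636) = 0.645.

0.645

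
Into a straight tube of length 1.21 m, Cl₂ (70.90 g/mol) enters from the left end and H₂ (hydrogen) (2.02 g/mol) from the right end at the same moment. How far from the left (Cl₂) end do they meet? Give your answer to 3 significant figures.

0.175 m

In equal time, each gas travels a distance ∝ its rate ∝ 1/√M, so d_Cl₂/d_H₂ = √(M_H₂/M_Cl₂) = √(2.02/70.90) = 0.1688.
With d_Cl₂ + d_H₂ = 1.21 m, d_H₂ = 1.21/(1 + 0.1688) = 1.035 m.
d_Cl₂ = 1.21 − 1.035 = 0.175 m.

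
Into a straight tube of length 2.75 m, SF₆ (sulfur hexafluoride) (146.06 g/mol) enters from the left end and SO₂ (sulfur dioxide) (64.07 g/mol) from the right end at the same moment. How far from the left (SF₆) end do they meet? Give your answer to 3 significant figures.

1.10 m

In equal time, each gas travels a distance ∝ its rate ∝ 1/√M, so d_SF₆/d_SO₂ = √(M_SO₂/M_SF₆) = √(64.07/146.06) = 0.6623.
With d_SF₆ + d_SO₂ = 2.75 m, d_SO₂ = 2.75/(1 + 0.6623) = 1.654 m.
d_SF₆ = 2.75 − 1.654 = 1.10 m.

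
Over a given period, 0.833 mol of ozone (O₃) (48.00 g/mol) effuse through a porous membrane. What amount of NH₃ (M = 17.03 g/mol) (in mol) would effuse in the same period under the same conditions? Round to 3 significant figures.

1.40 mol

From Graham's law, rate_NH₃/rate_O₃ = √(M_O₃/M_NH₃) = √(48.00/17.03) = √2.819 = 1.679.
So the amount for NH₃ is 0.833 × 1.679 = 1.40 mol.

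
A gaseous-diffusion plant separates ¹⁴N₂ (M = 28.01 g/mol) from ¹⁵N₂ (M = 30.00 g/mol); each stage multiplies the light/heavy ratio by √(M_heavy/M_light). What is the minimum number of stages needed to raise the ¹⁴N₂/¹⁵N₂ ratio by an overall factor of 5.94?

52

Per stage α = (30.00/28.01)^(1/2) = 1.07105^0.5, giving ln α = 0.03432.
Need α^N ≥ 5.94 ⇒ N ≥ ln(5.94) / ln α = 1.782 / 0.03432 = 51.92.
Rounding up, N = 52 stages.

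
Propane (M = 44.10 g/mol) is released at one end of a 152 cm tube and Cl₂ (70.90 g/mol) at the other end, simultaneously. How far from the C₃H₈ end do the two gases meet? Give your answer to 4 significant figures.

Distances travelled in equal time are proportional to diffusion rates, so d_C₃H₈/d_Cl₂ = √(M_Cl₂/M_C₃H₈) = √(70.90/44.10) = 1.268.
With d_C₃H₈ + d_Cl₂ = 152 cm, d_Cl₂ = 152/(1 + 1.268) = 67.02 cm.
d_C₃H₈ = 152 − 67.02 = 84.98 cm.

84.98 cm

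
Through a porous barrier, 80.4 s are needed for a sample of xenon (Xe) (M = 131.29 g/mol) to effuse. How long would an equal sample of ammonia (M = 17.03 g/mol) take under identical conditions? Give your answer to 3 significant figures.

By Graham's law, t_NH₃/t_Xe = √(M_NH₃/M_Xe) = √(17.03/131.29) = √0.1297 = 0.3602.
So the time for NH₃ is 80.4 × 0.3602 = 29.0 s.

29.0 s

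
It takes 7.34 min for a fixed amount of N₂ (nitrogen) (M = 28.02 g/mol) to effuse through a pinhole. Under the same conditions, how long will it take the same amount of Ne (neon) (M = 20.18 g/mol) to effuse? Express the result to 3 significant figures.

6.23 min

Since effusion rate ∝ 1/√M, t_Ne/t_N₂ = √(M_Ne/M_N₂) = √(20.18/28.02) = √0.7202 = 0.8486.
So the time for Ne is 7.34 × 0.8486 = 6.23 min.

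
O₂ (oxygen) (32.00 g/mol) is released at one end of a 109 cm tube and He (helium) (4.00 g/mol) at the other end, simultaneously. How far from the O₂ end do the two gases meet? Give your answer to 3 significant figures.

28.5 cm

Graham's law gives d_O₂/d_He = rate_O₂/rate_He = √(M_He/M_O₂) = √(4.00/32.00) = 0.3536.
With d_O₂ + d_He = 109 cm, d_He = 109/(1 + 0.3536) = 80.53 cm.
d_O₂ = 109 − 80.53 = 28.5 cm.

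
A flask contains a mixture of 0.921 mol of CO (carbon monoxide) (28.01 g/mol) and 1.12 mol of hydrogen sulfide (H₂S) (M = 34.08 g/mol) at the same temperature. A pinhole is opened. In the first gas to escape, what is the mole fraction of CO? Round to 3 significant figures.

Effusion rate of each component ∝ n_i/√M_i (partial pressure × 1/√M).
Mole fraction of CO in the effusate = (n_CO/√M_CO) / (n_CO/√M_CO + n_H₂S/√M_H₂S)
= (0.921/√28.01) / (0.921/√28.01 + 1.12/√34.08) = 0.1740/(0.1740 + 0.1919) = 0.476.

0.476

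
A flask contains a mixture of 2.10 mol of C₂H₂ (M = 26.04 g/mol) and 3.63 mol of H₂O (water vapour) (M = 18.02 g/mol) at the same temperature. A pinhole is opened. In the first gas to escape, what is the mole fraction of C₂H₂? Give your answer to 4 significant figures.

Rate_i ∝ x_i/√M_i (Graham's law weighted by mole fraction), so the effusate composition follows n_i/√M_i.
So x_C₂H₂ in the escaping gas = (n_C₂H₂/√M_C₂H₂) / Σ(n_i/√M_i)
= (2.10/√26.04) / (2.10/√26.04 + 3.63/√18.02) = 0.4115/(0.4115 + 0.8551) = 0.3249.

0.3249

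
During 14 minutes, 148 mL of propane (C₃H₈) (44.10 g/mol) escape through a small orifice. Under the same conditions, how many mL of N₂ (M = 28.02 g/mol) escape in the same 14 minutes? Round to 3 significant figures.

186 mL

By Graham's law, rate_N₂/rate_C₃H₈ = √(M_C₃H₈/M_N₂) = √(44.10/28.02) = √1.574 = 1.255.
So the volume for N₂ is 148 × 1.255 = 186 mL.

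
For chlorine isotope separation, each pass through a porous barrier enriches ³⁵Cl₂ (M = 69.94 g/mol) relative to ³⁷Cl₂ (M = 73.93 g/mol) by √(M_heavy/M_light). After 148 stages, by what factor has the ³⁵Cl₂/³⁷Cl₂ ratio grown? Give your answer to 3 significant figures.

Overall factor = α^148 with α = √(73.93/69.94), i.e. (73.93/69.94)^(148/2).
= 1.05705^74 = 60.7.

60.7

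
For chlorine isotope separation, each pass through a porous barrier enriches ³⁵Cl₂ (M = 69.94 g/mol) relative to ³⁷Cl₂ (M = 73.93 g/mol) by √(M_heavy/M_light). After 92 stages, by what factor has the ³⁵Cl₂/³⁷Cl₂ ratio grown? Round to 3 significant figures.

The single-stage factor is √(M_heavy/M_light), so 92 stages give [√(73.93/69.94)]^92 = (73.93/69.94)^(92/2).
= 1.05705^46 = 12.8.

12.8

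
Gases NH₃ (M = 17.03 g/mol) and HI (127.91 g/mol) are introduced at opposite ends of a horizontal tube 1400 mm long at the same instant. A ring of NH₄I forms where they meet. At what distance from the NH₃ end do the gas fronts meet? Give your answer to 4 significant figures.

Graham's law gives d_NH₃/d_HI = rate_NH₃/rate_HI = √(M_HI/M_NH₃) = √(127.91/17.03) = 2.741.
With d_NH₃ + d_HI = 1400 mm, d_HI = 1400/(1 + 2.741) = 374.3 mm.
d_NH₃ = 1400 − 374.3 = 1026 mm.

1026 mm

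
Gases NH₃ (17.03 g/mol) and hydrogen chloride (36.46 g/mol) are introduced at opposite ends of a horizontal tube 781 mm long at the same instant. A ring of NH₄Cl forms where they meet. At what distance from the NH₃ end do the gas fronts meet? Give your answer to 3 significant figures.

In equal time, each gas travels a distance ∝ its rate ∝ 1/√M, so d_NH₃/d_HCl = √(M_HCl/M_NH₃) = √(36.46/17.03) = 1.463.
With d_NH₃ + d_HCl = 781 mm, d_HCl = 781/(1 + 1.463) = 317.1 mm.
d_NH₃ = 781 − 317.1 = 464 mm.

464 mm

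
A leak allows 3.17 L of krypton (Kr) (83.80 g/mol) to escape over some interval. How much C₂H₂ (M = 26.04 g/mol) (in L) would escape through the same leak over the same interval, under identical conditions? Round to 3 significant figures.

5.69 L

Using Graham's law: rate_C₂H₂/rate_Kr = √(M_Kr/M_C₂H₂) = √(83.80/26.04) = √3.218 = 1.794.
So the volume for C₂H₂ is 3.17 × 1.794 = 5.69 L.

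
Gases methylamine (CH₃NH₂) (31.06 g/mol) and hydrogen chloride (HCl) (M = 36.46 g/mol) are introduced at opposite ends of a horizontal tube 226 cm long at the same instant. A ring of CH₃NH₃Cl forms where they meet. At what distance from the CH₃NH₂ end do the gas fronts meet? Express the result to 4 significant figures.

117.5 cm

The fronts meet when d_CH₃NH₂ + d_HCl = L with d_CH₃NH₂/d_HCl = √(M_HCl/M_CH₃NH₂) (Graham's law). Here √(M_HCl/M_CH₃NH₂) = √(36.46/31.06) = 1.083.
With d_CH₃NH₂ + d_HCl = 226 cm, d_HCl = 226/(1 + 1.083) = 108.5 cm.
d_CH₃NH₂ = 226 − 108.5 = 117.5 cm.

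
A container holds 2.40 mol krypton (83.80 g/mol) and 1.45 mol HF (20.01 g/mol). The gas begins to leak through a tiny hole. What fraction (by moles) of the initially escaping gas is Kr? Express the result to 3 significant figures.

0.447

Effusion rate of each component ∝ n_i/√M_i (partial pressure × 1/√M).
Mole fraction of Kr in the effusate = (n_Kr/√M_Kr) / (n_Kr/√M_Kr + n_HF/√M_HF)
= (2.40/√83.80) / (2.40/√83.80 + 1.45/√20.01) = 0.2622/(0.2622 + 0.3241) = 0.447.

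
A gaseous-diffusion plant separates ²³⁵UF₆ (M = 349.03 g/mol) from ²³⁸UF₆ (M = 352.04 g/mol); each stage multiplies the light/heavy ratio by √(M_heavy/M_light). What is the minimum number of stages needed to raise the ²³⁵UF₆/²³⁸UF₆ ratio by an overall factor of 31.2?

802

With α = √(352.04/349.03) per stage, ln α = ½ ln(1.00862) = 0.004293.
Need α^N ≥ 31.2 ⇒ N ≥ ln(31.2) / ln α = 3.440 / 0.004293 = 801.32.
Minimum whole number of stages: N = 802.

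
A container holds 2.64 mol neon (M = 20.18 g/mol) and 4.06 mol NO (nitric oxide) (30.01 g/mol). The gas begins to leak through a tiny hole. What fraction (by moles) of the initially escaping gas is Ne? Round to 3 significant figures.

0.442

Each component's effusion rate ∝ (its partial pressure)·(1/√M) ∝ n_i/√M_i.
x_Ne(eff) = (n_Ne/√M_Ne) / (n_Ne/√M_Ne + n_NO/√M_NO)
= (2.64/√20.18) / (2.64/√20.18 + 4.06/√30.01) = 0.5877/(0.5877 + 0.7411) = 0.442.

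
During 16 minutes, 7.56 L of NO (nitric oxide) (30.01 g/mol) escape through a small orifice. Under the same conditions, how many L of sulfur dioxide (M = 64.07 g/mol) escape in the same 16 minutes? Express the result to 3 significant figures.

5.17 L

Graham's law gives rate_SO₂/rate_NO = √(M_NO/M_SO₂) = √(30.01/64.07) = √0.4684 = 0.6844.
So the volume for SO₂ is 7.56 × 0.6844 = 5.17 L.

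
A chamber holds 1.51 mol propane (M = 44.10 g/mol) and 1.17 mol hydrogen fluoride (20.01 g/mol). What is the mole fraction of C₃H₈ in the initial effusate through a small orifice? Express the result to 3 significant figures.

0.465

Effusion rate of each component ∝ n_i/√M_i (partial pressure × 1/√M).
Mole fraction of C₃H₈ in the effusate = (n_C₃H₈/√M_C₃H₈) / (n_C₃H₈/√M_C₃H₈ + n_HF/√M_HF)
= (1.51/√44.10) / (1.51/√44.10 + 1.17/√20.01) = 0.2274/(0.2274 + 0.2616) = 0.465.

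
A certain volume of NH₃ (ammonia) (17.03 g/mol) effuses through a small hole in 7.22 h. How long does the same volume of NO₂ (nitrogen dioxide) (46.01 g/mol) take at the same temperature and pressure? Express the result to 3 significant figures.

Since effusion rate ∝ 1/√M, t_NO₂/t_NH₃ = √(M_NO₂/M_NH₃) = √(46.01/17.03) = √2.702 = 1.644.
So the time for NO₂ is 7.22 × 1.644 = 11.9 h.

11.9 h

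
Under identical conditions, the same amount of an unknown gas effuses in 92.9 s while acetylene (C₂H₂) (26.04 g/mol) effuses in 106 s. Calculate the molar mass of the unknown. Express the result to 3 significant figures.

Graham's law gives t_X/t_C₂H₂ = √(M_X/M_C₂H₂).
92.9/106 = 0.8764 = √(M_X/26.04)
M_X = 26.04 × 0.8764² = 26.04 × 0.7681 = 20.0 g/mol

20.0 g/mol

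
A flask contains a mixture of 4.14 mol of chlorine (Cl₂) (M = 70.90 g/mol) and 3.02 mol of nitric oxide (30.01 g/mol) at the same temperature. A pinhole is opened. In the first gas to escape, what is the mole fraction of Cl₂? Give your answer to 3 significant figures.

0.471

Effusion rate of each component ∝ n_i/√M_i (partial pressure × 1/√M).
x_Cl₂(eff) = (n_Cl₂/√M_Cl₂) / (n_Cl₂/√M_Cl₂ + n_NO/√M_NO)
= (4.14/√70.90) / (4.14/√70.90 + 3.02/√30.01) = 0.4917/(0.4917 + 0.5513) = 0.471.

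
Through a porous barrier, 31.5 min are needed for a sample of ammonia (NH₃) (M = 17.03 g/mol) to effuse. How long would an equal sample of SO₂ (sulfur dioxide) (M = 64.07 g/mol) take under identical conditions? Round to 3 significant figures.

Graham's law gives t_SO₂/t_NH₃ = √(M_SO₂/M_NH₃) = √(64.07/17.03) = √3.762 = 1.940.
So the time for SO₂ is 31.5 × 1.940 = 61.1 min.

61.1 min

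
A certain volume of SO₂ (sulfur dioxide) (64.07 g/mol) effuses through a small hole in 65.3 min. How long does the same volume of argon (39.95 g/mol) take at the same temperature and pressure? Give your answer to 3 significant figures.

Since effusion rate ∝ 1/√M, t_Ar/t_SO₂ = √(M_Ar/M_SO₂) = √(39.95/64.07) = √0.6235 = 0.7896.
So the time for Ar is 65.3 × 0.7896 = 51.6 min.

51.6 min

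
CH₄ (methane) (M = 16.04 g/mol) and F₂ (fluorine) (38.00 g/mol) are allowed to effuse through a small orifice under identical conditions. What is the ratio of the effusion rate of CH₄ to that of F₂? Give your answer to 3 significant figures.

By Graham's law, rate_CH₄/rate_F₂ = √(M_F₂/M_CH₄) = √(38.00/16.04) = √2.369 = 1.54.

1.54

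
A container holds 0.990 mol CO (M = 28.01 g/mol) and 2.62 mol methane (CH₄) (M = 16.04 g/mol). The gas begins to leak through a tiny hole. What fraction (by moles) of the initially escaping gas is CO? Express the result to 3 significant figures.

The effusion rate of species i is ∝ p_i/√M_i ∝ n_i/√M_i.
So x_CO in the escaping gas = (n_CO/√M_CO) / Σ(n_i/√M_i)
= (0.990/√28.01) / (0.990/√28.01 + 2.62/√16.04) = 0.1871/(0.1871 + 0.6542) = 0.222.

0.222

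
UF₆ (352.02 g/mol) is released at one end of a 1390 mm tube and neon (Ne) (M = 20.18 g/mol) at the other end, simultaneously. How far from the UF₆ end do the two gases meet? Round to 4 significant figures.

268.5 mm

In equal time, each gas travels a distance ∝ its rate ∝ 1/√M, so d_UF₆/d_Ne = √(M_Ne/M_UF₆) = √(20.18/352.02) = 0.2394.
With d_UF₆ + d_Ne = 1390 mm, d_Ne = 1390/(1 + 0.2394) = 1121 mm.
d_UF₆ = 1390 − 1121 = 268.5 mm.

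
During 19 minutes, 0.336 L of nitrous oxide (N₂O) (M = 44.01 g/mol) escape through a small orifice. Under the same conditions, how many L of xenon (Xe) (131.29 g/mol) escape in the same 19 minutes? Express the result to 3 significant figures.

0.195 L

Since effusion rate ∝ 1/√M, rate_Xe/rate_N₂O = √(M_N₂O/M_Xe) = √(44.01/131.29) = √0.3352 = 0.5790.
So the volume for Xe is 0.336 × 0.5790 = 0.195 L.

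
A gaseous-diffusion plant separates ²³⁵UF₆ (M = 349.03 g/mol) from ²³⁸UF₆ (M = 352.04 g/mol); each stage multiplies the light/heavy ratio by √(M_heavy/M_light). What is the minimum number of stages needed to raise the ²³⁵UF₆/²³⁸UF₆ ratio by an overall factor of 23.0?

731

Per stage α = (352.04/349.03)^(1/2) = 1.00862^0.5, giving ln α = 0.004293.
Need α^N ≥ 23.0 ⇒ N ≥ ln(23.0) / ln α = 3.135 / 0.004293 = 730.29.
Rounding up, N = 731 stages.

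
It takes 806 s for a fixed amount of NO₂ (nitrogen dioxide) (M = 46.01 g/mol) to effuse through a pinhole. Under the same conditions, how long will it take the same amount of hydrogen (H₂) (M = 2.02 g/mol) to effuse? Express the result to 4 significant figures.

Using Graham's law: t_H₂/t_NO₂ = √(M_H₂/M_NO₂) = √(2.02/46.01) = √0.04390 = 0.2095.
So the time for H₂ is 806 × 0.2095 = 168.9 s.

168.9 s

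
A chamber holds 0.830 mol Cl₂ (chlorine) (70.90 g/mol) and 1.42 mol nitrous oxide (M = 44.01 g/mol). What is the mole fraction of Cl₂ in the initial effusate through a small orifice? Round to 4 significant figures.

Rate_i ∝ x_i/√M_i (Graham's law weighted by mole fraction), so the effusate composition follows n_i/√M_i.
Mole fraction of Cl₂ in the effusate = (n_Cl₂/√M_Cl₂) / (n_Cl₂/√M_Cl₂ + n_N₂O/√M_N₂O)
= (0.830/√70.90) / (0.830/√70.90 + 1.42/√44.01) = 0.09857/(0.09857 + 0.2140) = 0.3153.

0.3153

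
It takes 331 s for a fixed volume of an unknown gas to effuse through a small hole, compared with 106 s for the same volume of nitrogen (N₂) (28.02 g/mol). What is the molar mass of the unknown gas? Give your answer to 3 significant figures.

Since effusion rate ∝ 1/√M, t_X/t_N₂ = √(M_X/M_N₂).
331/106 = 3.123 = √(M_X/28.02)
M_X = 28.02 × 3.123² = 28.02 × 9.751 = 273 g/mol

273 g/mol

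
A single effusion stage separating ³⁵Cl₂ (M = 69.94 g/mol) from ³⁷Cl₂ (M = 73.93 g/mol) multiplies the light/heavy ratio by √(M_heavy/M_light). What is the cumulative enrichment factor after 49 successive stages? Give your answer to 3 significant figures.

Each stage multiplies the ratio by α = √(73.93/69.94), so after 49 stages the overall factor is α^49 = (73.93/69.94)^(49/2).
= 1.05705^(49/2) = 3.89.

3.89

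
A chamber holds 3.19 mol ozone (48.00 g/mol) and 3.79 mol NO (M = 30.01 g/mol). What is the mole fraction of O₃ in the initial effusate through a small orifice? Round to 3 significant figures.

Rate_i ∝ x_i/√M_i (Graham's law weighted by mole fraction), so the effusate composition follows n_i/√M_i.
Mole fraction of O₃ in the effusate = (n_O₃/√M_O₃) / (n_O₃/√M_O₃ + n_NO/√M_NO)
= (3.19/√48.00) / (3.19/√48.00 + 3.79/√30.01) = 0.4604/(0.4604 + 0.6918) = 0.400.

0.400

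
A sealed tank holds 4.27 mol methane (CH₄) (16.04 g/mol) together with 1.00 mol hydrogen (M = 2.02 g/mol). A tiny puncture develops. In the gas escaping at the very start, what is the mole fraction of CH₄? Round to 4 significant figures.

Effusion rate of each component ∝ n_i/√M_i (partial pressure × 1/√M).
x_CH₄(eff) = (n_CH₄/√M_CH₄) / (n_CH₄/√M_CH₄ + n_H₂/√M_H₂)
= (4.27/√16.04) / (4.27/√16.04 + 1.00/√2.02) = 1.066/(1.066 + 0.7036) = 0.6024.

0.6024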